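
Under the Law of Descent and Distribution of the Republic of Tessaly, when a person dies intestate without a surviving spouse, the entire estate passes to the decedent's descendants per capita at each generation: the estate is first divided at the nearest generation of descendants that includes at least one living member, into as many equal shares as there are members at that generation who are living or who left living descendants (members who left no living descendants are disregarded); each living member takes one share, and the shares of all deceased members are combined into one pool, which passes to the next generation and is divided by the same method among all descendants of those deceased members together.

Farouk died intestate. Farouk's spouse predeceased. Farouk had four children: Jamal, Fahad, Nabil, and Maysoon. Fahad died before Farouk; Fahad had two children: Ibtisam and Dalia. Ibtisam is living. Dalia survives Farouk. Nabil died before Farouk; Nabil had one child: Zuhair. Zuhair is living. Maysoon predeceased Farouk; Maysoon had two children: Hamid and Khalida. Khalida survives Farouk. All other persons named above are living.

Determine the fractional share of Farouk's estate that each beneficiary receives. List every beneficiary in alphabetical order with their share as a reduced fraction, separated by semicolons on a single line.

There is no surviving spouse, so the entire estate passes to Farouk's descendants per capita at each generation.
At generation 1 (Jamal, Fahad, Nabil, Maysoon) there are 4 shares of (1)/4 = 1/4 each.
Living: Jamal — each takes 1/4.
Deceased: Fahad, Nabil, and Maysoon. Their combined 3/4 is pooled and carried to generation 2.
At generation 2 (Ibtisam, Dalia, Zuhair, Hamid, Khalida) there are 5 shares of (3/4)/5 = 3/20 each.
Living: Ibtisam, Dalia, Zuhair, Hamid, and Khalida — each takes 3/20.

Dalia 3/20; Hamid 3/20; Ibtisam 3/20; Jamal 1/4; Khalida 3/20; Zuhair 3/20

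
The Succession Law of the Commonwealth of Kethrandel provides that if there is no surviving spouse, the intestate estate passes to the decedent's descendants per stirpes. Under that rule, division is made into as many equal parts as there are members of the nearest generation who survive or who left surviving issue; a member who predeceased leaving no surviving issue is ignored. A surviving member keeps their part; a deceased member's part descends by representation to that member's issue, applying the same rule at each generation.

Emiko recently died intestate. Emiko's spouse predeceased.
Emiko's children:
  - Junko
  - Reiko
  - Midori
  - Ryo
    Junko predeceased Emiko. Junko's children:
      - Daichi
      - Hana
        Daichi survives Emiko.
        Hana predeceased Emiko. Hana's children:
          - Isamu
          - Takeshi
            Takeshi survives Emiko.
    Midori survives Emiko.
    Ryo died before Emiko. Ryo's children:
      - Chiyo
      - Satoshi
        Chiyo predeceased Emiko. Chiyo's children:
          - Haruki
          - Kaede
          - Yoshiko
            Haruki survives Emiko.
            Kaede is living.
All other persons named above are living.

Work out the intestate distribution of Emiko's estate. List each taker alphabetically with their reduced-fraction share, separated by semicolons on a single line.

There is no surviving spouse, so the entire estate passes to Emiko's descendants per stirpes.
The estate is divided into 4 equal shares of 1/4 among Junko, Reiko, Midori, Ryo.
Junko predeceased; the 1/4 allotted to Junko's branch passes to Junko's issue by representation.
The 1/4 is divided into 2 equal shares of 1/8 among Daichi, Hana.
Daichi is living and takes 1/8.
Hana predeceased; the 1/8 allotted to Hana's branch passes to Hana's issue by representation.
The 1/8 is divided into 2 equal shares of 1/16 among Isamu, Takeshi.
Isamu is living and takes 1/16.
Takeshi is living and takes 1/16.
Reiko is living and takes 1/4.
Midori is living and takes 1/4.
Ryo predeceased; the 1/4 allotted to Ryo's branch passes to Ryo's issue by representation.
The 1/4 is divided into 2 equal shares of 1/8 among Chiyo, Satoshi.
Chiyo predeceased; the 1/8 allotted to Chiyo's branch passes to Chiyo's issue by representation.
The 1/8 is divided into 3 equal shares of 1/24 among Haruki, Kaede, Yoshiko.
Haruki is living and takes 1/24.
Kaede is living and takes 1/24.
Yoshiko is living and takes 1/24.
Satoshi is living and takes 1/8.

Daichi 1/8; Haruki 1/24; Isamu 1/16; Kaede 1/24; Midori 1/4; Reiko 1/4; Satoshi 1/8; Takeshi 1/16; Yoshiko 1/24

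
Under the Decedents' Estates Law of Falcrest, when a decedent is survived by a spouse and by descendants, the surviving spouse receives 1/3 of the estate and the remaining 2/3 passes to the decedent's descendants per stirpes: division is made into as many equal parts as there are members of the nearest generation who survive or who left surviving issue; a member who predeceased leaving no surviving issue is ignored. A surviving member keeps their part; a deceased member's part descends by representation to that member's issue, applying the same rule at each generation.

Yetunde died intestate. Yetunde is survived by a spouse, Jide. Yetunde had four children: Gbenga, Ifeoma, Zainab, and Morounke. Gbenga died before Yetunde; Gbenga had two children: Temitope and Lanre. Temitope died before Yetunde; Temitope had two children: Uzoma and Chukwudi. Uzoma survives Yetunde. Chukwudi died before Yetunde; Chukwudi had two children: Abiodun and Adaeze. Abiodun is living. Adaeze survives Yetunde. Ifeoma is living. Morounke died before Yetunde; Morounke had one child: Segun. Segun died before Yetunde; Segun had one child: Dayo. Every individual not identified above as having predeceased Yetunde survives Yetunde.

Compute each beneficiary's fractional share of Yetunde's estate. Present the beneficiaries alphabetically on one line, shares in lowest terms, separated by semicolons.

Jide, as surviving spouse, takes 1/3.
The remaining 2/3 passes to Yetunde's descendants per stirpes.
The 2/3 is divided into 4 equal shares of 1/6 among Gbenga, Ifeoma, Zainab, Morounke.
Gbenga predeceased; the 1/6 allotted to Gbenga's branch passes to Gbenga's issue by representation.
The 1/6 is divided into 2 equal shares of 1/12 among Temitope, Lanre.
Temitope predeceased; the 1/12 allotted to Temitope's branch passes to Temitope's issue by representation.
The 1/12 is divided into 2 equal shares of 1/24 among Uzoma, Chukwudi.
Uzoma is living and takes 1/24.
Chukwudi predeceased; the 1/24 allotted to Chukwudi's branch passes to Chukwudi's issue by representation.
The 1/24 is divided into 2 equal shares of 1/48 among Abiodun, Adaeze.
Abiodun is living and takes 1/48.
Adaeze is living and takes 1/48.
Lanre is living and takes 1/12.
Ifeoma is living and takes 1/6.
Zainab is living and takes 1/6.
Morounke predeceased; the 1/6 allotted to Morounke's branch passes to Morounke's issue by representation.
Segun's line is the sole branch at this level, so the full 1/6 passes to Segun's issue by representation.
Dayo is the sole taker at this level and receives the full 1/6.

Abiodun 1/48; Adaeze 1/48; Dayo 1/6; Ifeoma 1/6; Jide 1/3; Lanre 1/12; Uzoma 1/24; Zainab 1/6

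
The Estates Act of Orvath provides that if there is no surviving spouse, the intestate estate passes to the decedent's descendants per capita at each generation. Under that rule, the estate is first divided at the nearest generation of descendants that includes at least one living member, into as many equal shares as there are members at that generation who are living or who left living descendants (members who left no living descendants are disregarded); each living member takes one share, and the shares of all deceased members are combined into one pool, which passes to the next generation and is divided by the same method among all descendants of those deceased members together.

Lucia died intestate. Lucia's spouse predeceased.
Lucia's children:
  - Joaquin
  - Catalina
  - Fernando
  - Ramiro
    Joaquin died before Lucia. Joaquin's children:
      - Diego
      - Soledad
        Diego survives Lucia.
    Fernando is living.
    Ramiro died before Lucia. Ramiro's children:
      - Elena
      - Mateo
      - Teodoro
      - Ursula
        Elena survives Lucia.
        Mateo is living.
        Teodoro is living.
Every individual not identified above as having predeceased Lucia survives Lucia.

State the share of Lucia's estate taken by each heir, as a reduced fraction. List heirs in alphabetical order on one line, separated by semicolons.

There is no surviving spouse, so the entire estate passes to Lucia's descendants per capita at each generation.
At generation 1 (Joaquin, Catalina, Fernando, Ramiro) there are 4 shares of (1)/4 = 1/4 each.
Living: Catalina and Fernando — each takes 1/4.
Deceased: Joaquin and Ramiro. Their combined 1/2 is pooled and carried to generation 2.
At generation 2 (Diego, Soledad, Elena, Mateo, Teodoro, Ursula) there are 6 shares of (1/2)/6 = 1/12 each.
Living: Diego, Soledad, Elena, Mateo, Teodoro, and Ursula — each takes 1/12.

Catalina 1/4; Diego 1/12; Elena 1/12; Fernando 1/4; Mateo 1/12; Soledad 1/12; Teodoro 1/12; Ursula 1/12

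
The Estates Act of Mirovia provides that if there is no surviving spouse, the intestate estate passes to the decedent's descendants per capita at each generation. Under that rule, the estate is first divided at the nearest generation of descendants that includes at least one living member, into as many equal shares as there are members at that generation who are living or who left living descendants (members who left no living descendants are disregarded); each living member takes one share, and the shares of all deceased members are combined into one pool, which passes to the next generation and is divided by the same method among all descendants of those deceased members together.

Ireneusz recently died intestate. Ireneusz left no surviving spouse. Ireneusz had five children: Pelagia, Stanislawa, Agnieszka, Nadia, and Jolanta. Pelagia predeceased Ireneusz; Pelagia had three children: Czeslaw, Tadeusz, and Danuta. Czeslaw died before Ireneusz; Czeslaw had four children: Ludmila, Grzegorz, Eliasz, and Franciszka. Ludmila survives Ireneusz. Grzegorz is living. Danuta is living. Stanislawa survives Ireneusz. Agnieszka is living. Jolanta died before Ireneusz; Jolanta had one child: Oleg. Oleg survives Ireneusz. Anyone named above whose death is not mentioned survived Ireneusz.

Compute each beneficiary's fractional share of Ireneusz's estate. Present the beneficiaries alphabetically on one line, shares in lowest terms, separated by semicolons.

Agnieszka 1/5; Danuta 1/10; Eliasz 1/40; Franciszka 1/40; Grzegorz 1/40; Ludmila 1/40; Nadia 1/5; Oleg 1/10; Stanislawa 1/5; Tadeusz 1/10

There is no surviving spouse, so the entire estate passes to Ireneusz's descendants per capita at each generation.
At generation 1 (Pelagia, Stanislawa, Agnieszka, Nadia, Jolanta) there are 5 shares of (1)/5 = 1/5 each.
Living: Stanislawa, Agnieszka, and Nadia — each takes 1/5.
Deceased: Pelagia and Jolanta. Their combined 2/5 is pooled and carried to generation 2.
At generation 2 (Czeslaw, Tadeusz, Danuta, Oleg) there are 4 shares of (2/5)/4 = 1/10 each.
Living: Tadeusz, Danuta, and Oleg — each takes 1/10.
Deceased: Czeslaw. That 1/10 share is carried to generation 3.
At generation 3 (Ludmila, Grzegorz, Eliasz, Franciszka) there are 4 shares of (1/10)/4 = 1/40 each.
Living: Ludmila, Grzegorz, Eliasz, and Franciszka — each takes 1/40.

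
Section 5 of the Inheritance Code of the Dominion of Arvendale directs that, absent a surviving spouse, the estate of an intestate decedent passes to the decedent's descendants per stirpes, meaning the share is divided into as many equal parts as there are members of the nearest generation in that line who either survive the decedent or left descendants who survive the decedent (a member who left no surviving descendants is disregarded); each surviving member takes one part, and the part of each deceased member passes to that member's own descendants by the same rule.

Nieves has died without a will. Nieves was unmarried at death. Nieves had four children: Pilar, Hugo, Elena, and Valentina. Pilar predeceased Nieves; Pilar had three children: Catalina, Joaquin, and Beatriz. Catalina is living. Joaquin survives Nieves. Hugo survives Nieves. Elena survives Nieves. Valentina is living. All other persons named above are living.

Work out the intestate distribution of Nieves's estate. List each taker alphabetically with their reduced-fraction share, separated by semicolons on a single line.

There is no surviving spouse, so the entire estate passes to Nieves's descendants per stirpes.
The estate is divided into 4 equal shares of 1/4 among Pilar, Hugo, Elena, Valentina.
Pilar predeceased; the 1/4 allotted to Pilar's branch passes to Pilar's issue by representation.
The 1/4 is divided into 3 equal shares of 1/12 among Catalina, Joaquin, Beatriz.
Catalina is living and takes 1/12.
Joaquin is living and takes 1/12.
Beatriz is living and takes 1/12.
Hugo is living and takes 1/4.
Elena is living and takes 1/4.
Valentina is living and takes 1/4.

Beatriz 1/12; Catalina 1/12; Elena 1/4; Hugo 1/4; Joaquin 1/12; Valentina 1/4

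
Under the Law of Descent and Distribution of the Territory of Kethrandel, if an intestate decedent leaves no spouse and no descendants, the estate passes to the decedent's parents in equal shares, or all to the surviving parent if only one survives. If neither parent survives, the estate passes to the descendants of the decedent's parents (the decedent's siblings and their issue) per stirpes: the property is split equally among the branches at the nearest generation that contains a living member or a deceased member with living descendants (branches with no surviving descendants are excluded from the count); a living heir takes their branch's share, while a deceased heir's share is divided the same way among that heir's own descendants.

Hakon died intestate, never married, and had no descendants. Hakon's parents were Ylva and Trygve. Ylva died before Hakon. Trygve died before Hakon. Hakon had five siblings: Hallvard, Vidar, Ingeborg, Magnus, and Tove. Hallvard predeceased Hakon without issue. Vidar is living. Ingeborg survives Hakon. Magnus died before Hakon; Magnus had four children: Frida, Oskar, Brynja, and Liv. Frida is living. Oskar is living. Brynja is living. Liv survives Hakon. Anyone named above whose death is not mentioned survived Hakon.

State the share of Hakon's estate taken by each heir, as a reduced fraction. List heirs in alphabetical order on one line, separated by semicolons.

Neither parent survives and there are no descendants, so the estate passes to Hakon's siblings and their issue per stirpes.
Hallvard left no surviving issue, so that branch lapses and is disregarded.
The estate is divided into 4 equal shares of 1/4 among Vidar, Ingeborg, Magnus, Tove.
Vidar is living and takes 1/4.
Ingeborg is living and takes 1/4.
Magnus predeceased; the 1/4 allotted to Magnus's branch passes to Magnus's issue by representation.
The 1/4 is divided into 4 equal shares of 1/16 among Frida, Oskar, Brynja, Liv.
Frida is living and takes 1/16.
Oskar is living and takes 1/16.
Brynja is living and takes 1/16.
Liv is living and takes 1/16.
Tove is living and takes 1/4.

Brynja 1/16; Frida 1/16; Ingeborg 1/4; Liv 1/16; Oskar 1/16; Tove 1/4; Vidar 1/4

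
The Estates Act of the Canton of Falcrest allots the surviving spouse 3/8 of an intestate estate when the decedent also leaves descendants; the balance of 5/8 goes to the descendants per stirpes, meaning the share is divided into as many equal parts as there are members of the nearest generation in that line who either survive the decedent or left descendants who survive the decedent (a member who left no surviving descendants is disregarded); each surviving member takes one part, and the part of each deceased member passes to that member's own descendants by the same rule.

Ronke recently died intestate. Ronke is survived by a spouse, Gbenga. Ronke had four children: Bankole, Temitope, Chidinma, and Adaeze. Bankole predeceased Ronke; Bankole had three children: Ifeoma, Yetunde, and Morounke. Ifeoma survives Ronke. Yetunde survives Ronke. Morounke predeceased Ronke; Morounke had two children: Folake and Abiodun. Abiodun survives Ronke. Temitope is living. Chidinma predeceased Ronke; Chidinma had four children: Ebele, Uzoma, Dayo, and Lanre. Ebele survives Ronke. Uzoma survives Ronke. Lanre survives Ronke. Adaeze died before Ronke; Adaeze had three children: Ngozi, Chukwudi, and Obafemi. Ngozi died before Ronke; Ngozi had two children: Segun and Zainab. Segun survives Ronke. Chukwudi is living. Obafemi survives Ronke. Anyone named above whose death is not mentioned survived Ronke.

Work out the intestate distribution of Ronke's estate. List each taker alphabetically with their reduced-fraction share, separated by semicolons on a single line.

Gbenga, as surviving spouse, takes 3/8.
The remaining 5/8 passes to Ronke's descendants per stirpes.
The 5/8 is divided into 4 equal shares of 5/32 among Bankole, Temitope, Chidinma, Adaeze.
Bankole predeceased; the 5/32 allotted to Bankole's branch passes to Bankole's issue by representation.
The 5/32 is divided into 3 equal shares of 5/96 among Ifeoma, Yetunde, Morounke.
Ifeoma is living and takes 5/96.
Yetunde is living and takes 5/96.
Morounke predeceased; the 5/96 allotted to Morounke's branch passes to Morounke's issue by representation.
The 5/96 is divided into 2 equal shares of 5/192 among Folake, Abiodun.
Folake is living and takes 5/192.
Abiodun is living and takes 5/192.
Temitope is living and takes 5/32.
Chidinma predeceased; the 5/32 allotted to Chidinma's branch passes to Chidinma's issue by representation.
The 5/32 is divided into 4 equal shares of 5/128 among Ebele, Uzoma, Dayo, Lanre.
Ebele is living and takes 5/128.
Uzoma is living and takes 5/128.
Dayo is living and takes 5/128.
Lanre is living and takes 5/128.
Adaeze predeceased; the 5/32 allotted to Adaeze's branch passes to Adaeze's issue by representation.
The 5/32 is divided into 3 equal shares of 5/96 among Ngozi, Chukwudi, Obafemi.
Ngozi predeceased; the 5/96 allotted to Ngozi's branch passes to Ngozi's issue by representation.
The 5/96 is divided into 2 equal shares of 5/192 among Segun, Zainab.
Segun is living and takes 5/192.
Zainab is living and takes 5/192.
Chukwudi is living and takes 5/96.
Obafemi is living and takes 5/96.

Abiodun 5/192; Chukwudi 5/96; Dayo 5/128; Ebele 5/128; Folake 5/192; Gbenga 3/8; Ifeoma 5/96; Lanre 5/128; Obafemi 5/96; Segun 5/192; Temitope 5/32; Uzoma 5/128; Yetunde 5/96; Zainab 5/192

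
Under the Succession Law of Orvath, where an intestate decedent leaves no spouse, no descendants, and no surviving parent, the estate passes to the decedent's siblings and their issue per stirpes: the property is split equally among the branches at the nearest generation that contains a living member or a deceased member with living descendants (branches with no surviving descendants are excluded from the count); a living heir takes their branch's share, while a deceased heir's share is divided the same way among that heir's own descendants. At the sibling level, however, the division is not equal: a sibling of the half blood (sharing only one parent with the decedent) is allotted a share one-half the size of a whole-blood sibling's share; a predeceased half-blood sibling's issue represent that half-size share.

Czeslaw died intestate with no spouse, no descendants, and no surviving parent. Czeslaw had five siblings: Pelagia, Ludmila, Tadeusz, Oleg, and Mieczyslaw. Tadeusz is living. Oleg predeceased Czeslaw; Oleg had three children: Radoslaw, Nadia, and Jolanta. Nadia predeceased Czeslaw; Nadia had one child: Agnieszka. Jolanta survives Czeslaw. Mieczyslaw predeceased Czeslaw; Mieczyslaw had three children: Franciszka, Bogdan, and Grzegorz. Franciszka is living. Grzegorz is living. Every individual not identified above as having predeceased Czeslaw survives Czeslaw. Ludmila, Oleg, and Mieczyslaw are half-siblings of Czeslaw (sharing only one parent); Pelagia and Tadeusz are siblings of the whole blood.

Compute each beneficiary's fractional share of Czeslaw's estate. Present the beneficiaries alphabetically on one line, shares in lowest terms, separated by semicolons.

Agnieszka 1/21; Bogdan 1/21; Franciszka 1/21; Grzegorz 1/21; Jolanta 1/21; Ludmila 1/7; Pelagia 2/7; Radoslaw 1/21; Tadeusz 2/7

No spouse, descendants, or parent survives, so the estate passes to Czeslaw's siblings per stirpes.
Half-blood siblings count for one-half the weight of whole-blood siblings at the initial division.
Dividing 1 in proportion to weights (total weight 7/2): Pelagia (weight 1) → 2/7; Ludmila (weight 1/2) → 1/7; Tadeusz (weight 1) → 2/7; Oleg (weight 1/2) → 1/7; Mieczyslaw (weight 1/2) → 1/7.
Pelagia is living and takes 2/7.
Ludmila is living and takes 1/7.
Tadeusz is living and takes 2/7.
Oleg predeceased; the 1/7 allotted to Oleg's branch passes to Oleg's issue by representation.
The 1/7 is divided into 3 equal shares of 1/21 among Radoslaw, Nadia, Jolanta.
Radoslaw is living and takes 1/21.
Nadia predeceased; the 1/21 allotted to Nadia's branch passes to Nadia's issue by representation.
Agnieszka is the sole taker at this level and receives the full 1/21.
Jolanta is living and takes 1/21.
Mieczyslaw predeceased; the 1/7 allotted to Mieczyslaw's branch passes to Mieczyslaw's issue by representation.
The 1/7 is divided into 3 equal shares of 1/21 among Franciszka, Bogdan, Grzegorz.
Franciszka is living and takes 1/21.
Bogdan is living and takes 1/21.
Grzegorz is living and takes 1/21.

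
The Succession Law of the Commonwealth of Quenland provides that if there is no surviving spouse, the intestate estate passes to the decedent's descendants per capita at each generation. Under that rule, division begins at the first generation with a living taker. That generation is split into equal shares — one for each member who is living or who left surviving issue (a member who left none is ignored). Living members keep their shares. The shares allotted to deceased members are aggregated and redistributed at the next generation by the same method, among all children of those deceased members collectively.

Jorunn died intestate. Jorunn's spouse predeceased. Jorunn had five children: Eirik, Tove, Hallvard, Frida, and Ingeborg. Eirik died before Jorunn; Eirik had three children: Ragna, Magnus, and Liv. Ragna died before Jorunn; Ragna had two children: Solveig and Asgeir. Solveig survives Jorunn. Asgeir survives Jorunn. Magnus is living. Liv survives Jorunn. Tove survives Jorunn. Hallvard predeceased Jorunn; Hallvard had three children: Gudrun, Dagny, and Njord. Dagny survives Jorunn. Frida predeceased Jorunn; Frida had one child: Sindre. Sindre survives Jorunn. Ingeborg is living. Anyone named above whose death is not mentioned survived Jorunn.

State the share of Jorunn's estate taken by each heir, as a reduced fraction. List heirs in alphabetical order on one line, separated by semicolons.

There is no surviving spouse, so the entire estate passes to Jorunn's descendants per capita at each generation.
At generation 1 (Eirik, Tove, Hallvard, Frida, Ingeborg) there are 5 shares of (1)/5 = 1/5 each.
Living: Tove and Ingeborg — each takes 1/5.
Deceased: Eirik, Hallvard, and Frida. Their combined 3/5 is pooled and carried to generation 2.
At generation 2 (Ragna, Magnus, Liv, Gudrun, Dagny, Njord, Sindre) there are 7 shares of (3/5)/7 = 3/35 each.
Living: Magnus, Liv, Gudrun, Dagny, Njord, and Sindre — each takes 3/35.
Deceased: Ragna. That 3/35 share is carried to generation 3.
At generation 3 (Solveig, Asgeir) there are 2 shares of (3/35)/2 = 3/70 each.
Living: Solveig and Asgeir — each takes 3/70.

Asgeir 3/70; Dagny 3/35; Gudrun 3/35; Ingeborg 1/5; Liv 3/35; Magnus 3/35; Njord 3/35; Sindre 3/35; Solveig 3/70; Tove 1/5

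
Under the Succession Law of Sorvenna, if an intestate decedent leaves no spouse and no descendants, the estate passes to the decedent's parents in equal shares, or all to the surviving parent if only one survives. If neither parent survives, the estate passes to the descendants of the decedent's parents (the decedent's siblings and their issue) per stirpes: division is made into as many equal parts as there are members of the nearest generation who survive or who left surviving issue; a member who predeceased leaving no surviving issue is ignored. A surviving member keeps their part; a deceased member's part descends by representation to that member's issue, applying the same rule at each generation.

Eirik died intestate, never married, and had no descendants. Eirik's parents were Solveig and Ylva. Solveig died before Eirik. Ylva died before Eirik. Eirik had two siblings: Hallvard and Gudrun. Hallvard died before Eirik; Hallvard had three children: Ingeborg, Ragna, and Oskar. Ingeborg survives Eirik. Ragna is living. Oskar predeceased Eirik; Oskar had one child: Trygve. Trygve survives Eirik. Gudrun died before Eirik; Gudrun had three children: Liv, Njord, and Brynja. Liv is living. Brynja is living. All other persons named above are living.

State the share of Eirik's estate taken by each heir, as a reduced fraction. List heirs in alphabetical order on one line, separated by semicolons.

Neither parent survives and there are no descendants, so the estate passes to Eirik's siblings and their issue per stirpes.
The estate is divided into 2 equal shares of 1/2 among Hallvard, Gudrun.
Hallvard predeceased; the 1/2 allotted to Hallvard's branch passes to Hallvard's issue by representation.
The 1/2 is divided into 3 equal shares of 1/6 among Ingeborg, Ragna, Oskar.
Ingeborg is living and takes 1/6.
Ragna is living and takes 1/6.
Oskar predeceased; the 1/6 allotted to Oskar's branch passes to Oskar's issue by representation.
Trygve is the sole taker at this level and receives the full 1/6.
Gudrun predeceased; the 1/2 allotted to Gudrun's branch passes to Gudrun's issue by representation.
The 1/2 is divided into 3 equal shares of 1/6 among Liv, Njord, Brynja.
Liv is living and takes 1/6.
Njord is living and takes 1/6.
Brynja is living and takes 1/6.

Brynja 1/6; Ingeborg 1/6; Liv 1/6; Njord 1/6; Ragna 1/6; Trygve 1/6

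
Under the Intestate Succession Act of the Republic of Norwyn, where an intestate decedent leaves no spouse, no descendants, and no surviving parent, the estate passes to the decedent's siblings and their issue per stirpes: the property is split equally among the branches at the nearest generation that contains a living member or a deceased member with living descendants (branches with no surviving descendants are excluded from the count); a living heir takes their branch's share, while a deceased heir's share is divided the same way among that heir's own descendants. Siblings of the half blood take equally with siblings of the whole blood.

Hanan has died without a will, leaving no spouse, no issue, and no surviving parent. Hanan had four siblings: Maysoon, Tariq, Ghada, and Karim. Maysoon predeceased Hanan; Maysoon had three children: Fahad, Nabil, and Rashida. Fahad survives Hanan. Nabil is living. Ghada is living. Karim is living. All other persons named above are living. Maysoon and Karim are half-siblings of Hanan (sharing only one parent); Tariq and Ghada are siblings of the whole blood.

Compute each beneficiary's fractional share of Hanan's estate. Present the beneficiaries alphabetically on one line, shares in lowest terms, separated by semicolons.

No spouse, descendants, or parent survives, so the estate passes to Hanan's siblings per stirpes.
Half-blood and whole-blood siblings take equally under the stated rule.
The estate is divided into 4 equal shares of 1/4 among Maysoon, Tariq, Ghada, Karim.
Maysoon predeceased; the 1/4 allotted to Maysoon's branch passes to Maysoon's issue by representation.
The 1/4 is divided into 3 equal shares of 1/12 among Fahad, Nabil, Rashida.
Fahad is living and takes 1/12.
Nabil is living and takes 1/12.
Rashida is living and takes 1/12.
Tariq is living and takes 1/4.
Ghada is living and takes 1/4.
Karim is living and takes 1/4.

Fahad 1/12; Ghada 1/4; Karim 1/4; Nabil 1/12; Rashida 1/12; Tariq 1/4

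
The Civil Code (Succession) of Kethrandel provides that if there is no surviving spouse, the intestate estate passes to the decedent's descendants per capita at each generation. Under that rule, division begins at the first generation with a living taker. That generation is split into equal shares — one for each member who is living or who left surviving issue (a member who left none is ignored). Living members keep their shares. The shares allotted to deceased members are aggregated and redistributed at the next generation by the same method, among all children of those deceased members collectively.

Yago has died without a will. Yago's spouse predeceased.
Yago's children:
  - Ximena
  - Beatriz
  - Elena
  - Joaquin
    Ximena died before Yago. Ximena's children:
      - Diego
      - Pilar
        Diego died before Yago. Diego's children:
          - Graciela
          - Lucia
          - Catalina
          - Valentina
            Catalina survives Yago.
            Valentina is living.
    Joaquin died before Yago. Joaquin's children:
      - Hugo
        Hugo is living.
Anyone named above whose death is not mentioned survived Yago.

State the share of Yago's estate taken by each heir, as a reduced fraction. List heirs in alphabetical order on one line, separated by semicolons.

Beatriz 1/4; Catalina 1/24; Elena 1/4; Graciela 1/24; Hugo 1/6; Lucia 1/24; Pilar 1/6; Valentina 1/24

There is no surviving spouse, so the entire estate passes to Yago's descendants per capita at each generation.
At generation 1 (Ximena, Beatriz, Elena, Joaquin) there are 4 shares of (1)/4 = 1/4 each.
Living: Beatriz and Elena — each takes 1/4.
Deceased: Ximena and Joaquin. Their combined 1/2 is pooled and carried to generation 2.
At generation 2 (Diego, Pilar, Hugo) there are 3 shares of (1/2)/3 = 1/6 each.
Living: Pilar and Hugo — each takes 1/6.
Deceased: Diego. That 1/6 share is carried to generation 3.
At generation 3 (Graciela, Lucia, Catalina, Valentina) there are 4 shares of (1/6)/4 = 1/24 each.
Living: Graciela, Lucia, Catalina, and Valentina — each takes 1/24.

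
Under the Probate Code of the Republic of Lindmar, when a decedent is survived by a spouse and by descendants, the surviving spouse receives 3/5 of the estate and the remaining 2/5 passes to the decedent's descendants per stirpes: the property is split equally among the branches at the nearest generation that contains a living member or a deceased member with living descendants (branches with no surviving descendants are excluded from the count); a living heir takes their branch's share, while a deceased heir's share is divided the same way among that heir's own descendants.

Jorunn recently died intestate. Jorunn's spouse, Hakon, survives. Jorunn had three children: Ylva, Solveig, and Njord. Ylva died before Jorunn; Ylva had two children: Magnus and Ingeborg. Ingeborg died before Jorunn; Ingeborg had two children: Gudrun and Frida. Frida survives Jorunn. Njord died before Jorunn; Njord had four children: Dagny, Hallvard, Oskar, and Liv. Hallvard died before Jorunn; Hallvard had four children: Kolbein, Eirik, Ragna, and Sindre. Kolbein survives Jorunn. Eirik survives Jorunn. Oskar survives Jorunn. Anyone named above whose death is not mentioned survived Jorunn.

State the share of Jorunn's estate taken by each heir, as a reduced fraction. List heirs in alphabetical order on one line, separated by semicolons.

Hakon, as surviving spouse, takes 3/5.
The remaining 2/5 passes to Jorunn's descendants per stirpes.
The 2/5 is divided into 3 equal shares of 2/15 among Ylva, Solveig, Njord.
Ylva predeceased; the 2/15 allotted to Ylva's branch passes to Ylva's issue by representation.
The 2/15 is divided into 2 equal shares of 1/15 among Magnus, Ingeborg.
Magnus is living and takes 1/15.
Ingeborg predeceased; the 1/15 allotted to Ingeborg's branch passes to Ingeborg's issue by representation.
The 1/15 is divided into 2 equal shares of 1/30 among Gudrun, Frida.
Gudrun is living and takes 1/30.
Frida is living and takes 1/30.
Solveig is living and takes 2/15.
Njord predeceased; the 2/15 allotted to Njord's branch passes to Njord's issue by representation.
The 2/15 is divided into 4 equal shares of 1/30 among Dagny, Hallvard, Oskar, Liv.
Dagny is living and takes 1/30.
Hallvard predeceased; the 1/30 allotted to Hallvard's branch passes to Hallvard's issue by representation.
The 1/30 is divided into 4 equal shares of 1/120 among Kolbein, Eirik, Ragna, Sindre.
Kolbein is living and takes 1/120.
Eirik is living and takes 1/120.
Ragna is living and takes 1/120.
Sindre is living and takes 1/120.
Oskar is living and takes 1/30.
Liv is living and takes 1/30.

Dagny 1/30; Eirik 1/120; Frida 1/30; Gudrun 1/30; Hakon 3/5; Kolbein 1/120; Liv 1/30; Magnus 1/15; Oskar 1/30; Ragna 1/120; Sindre 1/120; Solveig 2/15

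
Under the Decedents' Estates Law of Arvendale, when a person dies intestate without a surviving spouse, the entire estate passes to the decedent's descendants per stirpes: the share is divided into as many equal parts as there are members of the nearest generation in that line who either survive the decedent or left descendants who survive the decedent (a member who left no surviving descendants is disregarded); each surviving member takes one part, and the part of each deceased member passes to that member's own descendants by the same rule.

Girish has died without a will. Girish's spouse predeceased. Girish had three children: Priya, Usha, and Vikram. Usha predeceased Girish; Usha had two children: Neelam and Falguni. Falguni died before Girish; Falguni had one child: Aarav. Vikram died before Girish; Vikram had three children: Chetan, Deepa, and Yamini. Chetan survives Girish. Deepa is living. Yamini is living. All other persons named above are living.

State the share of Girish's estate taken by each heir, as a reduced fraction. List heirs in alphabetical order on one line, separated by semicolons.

Aarav 1/6; Chetan 1/9; Deepa 1/9; Neelam 1/6; Priya 1/3; Yamini 1/9

There is no surviving spouse, so the entire estate passes to Girish's descendants per stirpes.
The estate is divided into 3 equal shares of 1/3 among Priya, Usha, Vikram.
Priya is living and takes 1/3.
Usha predeceased; the 1/3 allotted to Usha's branch passes to Usha's issue by representation.
The 1/3 is divided into 2 equal shares of 1/6 among Neelam, Falguni.
Neelam is living and takes 1/6.
Falguni predeceased; the 1/6 allotted to Falguni's branch passes to Falguni's issue by representation.
Aarav is the sole taker at this level and receives the full 1/6.
Vikram predeceased; the 1/3 allotted to Vikram's branch passes to Vikram's issue by representation.
The 1/3 is divided into 3 equal shares of 1/9 among Chetan, Deepa, Yamini.
Chetan is living and takes 1/9.
Deepa is living and takes 1/9.
Yamini is living and takes 1/9.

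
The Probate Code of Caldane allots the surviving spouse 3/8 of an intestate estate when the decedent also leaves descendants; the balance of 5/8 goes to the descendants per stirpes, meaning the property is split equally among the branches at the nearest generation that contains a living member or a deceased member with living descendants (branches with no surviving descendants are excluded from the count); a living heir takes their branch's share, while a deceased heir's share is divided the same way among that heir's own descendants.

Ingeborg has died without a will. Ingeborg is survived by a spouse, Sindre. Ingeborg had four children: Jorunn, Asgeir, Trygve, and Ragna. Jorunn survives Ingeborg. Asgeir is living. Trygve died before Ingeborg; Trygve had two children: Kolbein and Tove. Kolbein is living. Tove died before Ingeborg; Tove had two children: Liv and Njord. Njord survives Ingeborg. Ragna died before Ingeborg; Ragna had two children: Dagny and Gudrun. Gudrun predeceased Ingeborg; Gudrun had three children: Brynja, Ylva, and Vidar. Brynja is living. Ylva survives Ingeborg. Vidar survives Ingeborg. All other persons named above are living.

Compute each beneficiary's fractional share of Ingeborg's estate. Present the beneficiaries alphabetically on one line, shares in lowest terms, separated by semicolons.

Asgeir 5/32; Brynja 5/192; Dagny 5/64; Jorunn 5/32; Kolbein 5/64; Liv 5/128; Njord 5/128; Sindre 3/8; Vidar 5/192; Ylva 5/192

Sindre, as surviving spouse, takes 3/8.
The remaining 5/8 passes to Ingeborg's descendants per stirpes.
The 5/8 is divided into 4 equal shares of 5/32 among Jorunn, Asgeir, Trygve, Ragna.
Jorunn is living and takes 5/32.
Asgeir is living and takes 5/32.
Trygve predeceased; the 5/32 allotted to Trygve's branch passes to Trygve's issue by representation.
The 5/32 is divided into 2 equal shares of 5/64 among Kolbein, Tove.
Kolbein is living and takes 5/64.
Tove predeceased; the 5/64 allotted to Tove's branch passes to Tove's issue by representation.
The 5/64 is divided into 2 equal shares of 5/128 among Liv, Njord.
Liv is living and takes 5/128.
Njord is living and takes 5/128.
Ragna predeceased; the 5/32 allotted to Ragna's branch passes to Ragna's issue by representation.
The 5/32 is divided into 2 equal shares of 5/64 among Dagny, Gudrun.
Dagny is living and takes 5/64.
Gudrun predeceased; the 5/64 allotted to Gudrun's branch passes to Gudrun's issue by representation.
The 5/64 is divided into 3 equal shares of 5/192 among Brynja, Ylva, Vidar.
Brynja is living and takes 5/192.
Ylva is living and takes 5/192.
Vidar is living and takes 5/192.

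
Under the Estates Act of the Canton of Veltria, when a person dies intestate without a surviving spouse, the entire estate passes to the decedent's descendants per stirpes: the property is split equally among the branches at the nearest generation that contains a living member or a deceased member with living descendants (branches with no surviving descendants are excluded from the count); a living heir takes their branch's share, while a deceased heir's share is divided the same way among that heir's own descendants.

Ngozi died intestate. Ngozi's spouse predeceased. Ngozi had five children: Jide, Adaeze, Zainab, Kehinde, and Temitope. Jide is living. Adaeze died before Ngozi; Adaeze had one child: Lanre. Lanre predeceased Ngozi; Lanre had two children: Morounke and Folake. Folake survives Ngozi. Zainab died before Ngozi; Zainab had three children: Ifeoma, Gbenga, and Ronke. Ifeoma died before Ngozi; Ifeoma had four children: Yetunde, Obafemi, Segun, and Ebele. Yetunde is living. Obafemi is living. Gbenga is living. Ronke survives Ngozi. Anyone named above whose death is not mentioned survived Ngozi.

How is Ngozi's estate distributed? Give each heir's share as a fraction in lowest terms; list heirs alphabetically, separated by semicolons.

There is no surviving spouse, so the entire estate passes to Ngozi's descendants per stirpes.
The estate is divided into 5 equal shares of 1/5 among Jide, Adaeze, Zainab, Kehinde, Temitope.
Jide is living and takes 1/5.
Adaeze predeceased; the 1/5 allotted to Adaeze's branch passes to Adaeze's issue by representation.
Lanre's line is the sole branch at this level, so the full 1/5 passes to Lanre's issue by representation.
The 1/5 is divided into 2 equal shares of 1/10 among Morounke, Folake.
Morounke is living and takes 1/10.
Folake is living and takes 1/10.
Zainab predeceased; the 1/5 allotted to Zainab's branch passes to Zainab's issue by representation.
The 1/5 is divided into 3 equal shares of 1/15 among Ifeoma, Gbenga, Ronke.
Ifeoma predeceased; the 1/15 allotted to Ifeoma's branch passes to Ifeoma's issue by representation.
The 1/15 is divided into 4 equal shares of 1/60 among Yetunde, Obafemi, Segun, Ebele.
Yetunde is living and takes 1/60.
Obafemi is living and takes 1/60.
Segun is living and takes 1/60.
Ebele is living and takes 1/60.
Gbenga is living and takes 1/15.
Ronke is living and takes 1/15.
Kehinde is living and takes 1/5.
Temitope is living and takes 1/5.

Ebele 1/60; Folake 1/10; Gbenga 1/15; Jide 1/5; Kehinde 1/5; Morounke 1/10; Obafemi 1/60; Ronke 1/15; Segun 1/60; Temitope 1/5; Yetunde 1/60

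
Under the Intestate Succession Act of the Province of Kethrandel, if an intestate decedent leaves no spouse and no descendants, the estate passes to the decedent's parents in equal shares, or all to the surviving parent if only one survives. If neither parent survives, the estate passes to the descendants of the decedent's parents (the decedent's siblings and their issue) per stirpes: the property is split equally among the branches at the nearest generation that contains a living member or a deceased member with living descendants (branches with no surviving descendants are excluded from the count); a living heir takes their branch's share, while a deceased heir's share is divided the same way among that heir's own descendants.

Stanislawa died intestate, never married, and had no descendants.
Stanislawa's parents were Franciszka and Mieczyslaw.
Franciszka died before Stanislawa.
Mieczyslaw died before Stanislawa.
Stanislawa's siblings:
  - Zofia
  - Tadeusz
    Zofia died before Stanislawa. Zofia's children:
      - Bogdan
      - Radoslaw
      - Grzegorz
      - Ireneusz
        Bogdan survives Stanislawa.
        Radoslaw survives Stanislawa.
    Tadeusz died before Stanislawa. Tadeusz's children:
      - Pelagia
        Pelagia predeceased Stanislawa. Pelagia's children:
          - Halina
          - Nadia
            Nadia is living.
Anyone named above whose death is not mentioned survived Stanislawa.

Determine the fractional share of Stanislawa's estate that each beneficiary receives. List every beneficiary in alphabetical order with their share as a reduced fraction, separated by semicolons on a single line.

Neither parent survives and there are no descendants, so the estate passes to Stanislawa's siblings and their issue per stirpes.
The estate is divided into 2 equal shares of 1/2 among Zofia, Tadeusz.
Zofia predeceased; the 1/2 allotted to Zofia's branch passes to Zofia's issue by representation.
The 1/2 is divided into 4 equal shares of 1/8 among Bogdan, Radoslaw, Grzegorz, Ireneusz.
Bogdan is living and takes 1/8.
Radoslaw is living and takes 1/8.
Grzegorz is living and takes 1/8.
Ireneusz is living and takes 1/8.
Tadeusz predeceased; the 1/2 allotted to Tadeusz's branch passes to Tadeusz's issue by representation.
Pelagia's line is the sole branch at this level, so the full 1/2 passes to Pelagia's issue by representation.
The 1/2 is divided into 2 equal shares of 1/4 among Halina, Nadia.
Halina is living and takes 1/4.
Nadia is living and takes 1/4.

Bogdan 1/8; Grzegorz 1/8; Halina 1/4; Ireneusz 1/8; Nadia 1/4; Radoslaw 1/8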